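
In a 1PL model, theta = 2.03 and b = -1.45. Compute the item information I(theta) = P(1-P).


P = 1/(1+exp(-(2.03--1.45))) = 0.9701
I = P*(1-P) = 0.9701 * 0.0299
I = 0.029

0.029


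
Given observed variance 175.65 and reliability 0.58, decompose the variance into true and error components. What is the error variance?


var_true = rxx * var_obs = 0.58 * 175.65 = 101.877
var_error = var_obs - var_true
var_error = 175.65 - 101.877
var_error = 73.773

73.773


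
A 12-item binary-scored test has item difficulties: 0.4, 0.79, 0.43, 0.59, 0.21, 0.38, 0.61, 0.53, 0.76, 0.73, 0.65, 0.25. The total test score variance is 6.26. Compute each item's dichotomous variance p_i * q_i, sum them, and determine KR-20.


For each item, compute p_i * q_i:
  Item 1: 0.4 * 0.6 = 0.24
  Item 2: 0.79 * 0.21 = 0.1659
  Item 3: 0.43 * 0.57 = 0.2451
  Item 4: 0.59 * 0.41 = 0.2419
  Item 5: 0.21 * 0.79 = 0.1659
  Item 6: 0.38 * 0.62 = 0.2356
  Item 7: 0.61 * 0.39 = 0.2379
  Item 8: 0.53 * 0.47 = 0.2491
  Item 9: 0.76 * 0.24 = 0.1824
  Item 10: 0.73 * 0.27 = 0.1971
  Item 11: 0.65 * 0.35 = 0.2275
  Item 12: 0.25 * 0.75 = 0.1875
Sum(p_i * q_i) = 0.24 + 0.1659 + 0.2451 + 0.2419 + 0.1659 + 0.2356 + 0.2379 + 0.2491 + 0.1824 + 0.1971 + 0.2275 + 0.1875 = 2.5759
KR-20 = (k/(k-1)) * (1 - Sum(p_i*q_i) / Var_total)
= (12/11) * (1 - 2.5759/6.26)
= 1.0909 * 0.5885
KR-20 = 0.642

0.642


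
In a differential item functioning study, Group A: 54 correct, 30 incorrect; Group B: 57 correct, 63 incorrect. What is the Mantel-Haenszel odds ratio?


Odds_A = 54/30 = 1.8
Odds_B = 57/63 = 0.9048
OR = Odds_A / Odds_B = 1.8 / 0.9048
Exactly, OR = (54 * 63) / (30 * 57) = 3402 / 1710
OR = 1.9895

1.9895


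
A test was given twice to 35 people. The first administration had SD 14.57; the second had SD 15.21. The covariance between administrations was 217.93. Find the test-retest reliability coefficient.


r = cov(X,Y) / (SD_X * SD_Y)
r = 217.93 / (14.57 * 15.21)
r = 217.93 / 221.6097
r = 0.9834

0.9834


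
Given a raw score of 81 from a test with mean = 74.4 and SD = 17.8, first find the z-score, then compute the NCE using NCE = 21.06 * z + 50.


z = (X - mean) / SD = (81 - 74.4) / 17.8
z = 6.6 / 17.8
z = 0.3708
NCE = NCE = 21.06z + 50
Carry z at full precision (z = 6.6 / 17.8) into the conversion:
NCE = 21.06 * (6.6 / 17.8) + 50 = 138.996 / 17.8 + 50
NCE = 7.8088 + 50
NCE = 57.8088

57.8088


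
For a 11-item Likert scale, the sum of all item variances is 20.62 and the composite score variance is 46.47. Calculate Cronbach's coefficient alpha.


alpha = (k/(k-1)) * (1 - sum(si^2)/s_total^2)
= (11/10) * (1 - 20.62/46.47)
alpha = 0.6119

0.6119


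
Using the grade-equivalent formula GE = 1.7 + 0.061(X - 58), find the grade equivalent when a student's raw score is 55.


raw - median = 55 - 58 = -3
slope * diff = 0.061 * -3 = -0.183
GE = 1.7 + -0.183
GE = 1.517

1.517


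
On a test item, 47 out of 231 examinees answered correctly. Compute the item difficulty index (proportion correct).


Item difficulty p = number correct / total examinees
p = 47 / 231
p = 0.2035

0.2035


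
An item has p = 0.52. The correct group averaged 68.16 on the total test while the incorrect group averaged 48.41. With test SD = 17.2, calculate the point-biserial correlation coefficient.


q = 1 - p = 0.48
rpb = ((M1 - M0) / SD) * sqrt(p * q)
rpb = ((68.16 - 48.41) / 17.2) * sqrt(0.52 * 0.48)
rpb = 0.5737

0.5737


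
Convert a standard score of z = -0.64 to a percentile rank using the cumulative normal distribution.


CDF(z) = 0.5 * (1 + erf(z/sqrt(2)))
erf(-0.4525) = -0.4778
CDF = 0.2611
Percentile rank = 0.2611 * 100 = 26.11

26.11


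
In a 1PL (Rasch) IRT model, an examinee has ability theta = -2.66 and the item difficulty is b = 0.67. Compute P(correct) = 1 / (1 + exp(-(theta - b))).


theta - b = -2.66 - 0.67 = -3.33
exp(-(theta - b)) = exp(3.33) = 27.9383
P = 1 / (1 + 27.9383)
P = 0.0346

0.0346


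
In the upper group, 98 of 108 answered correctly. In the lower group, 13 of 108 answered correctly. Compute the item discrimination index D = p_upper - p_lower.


p_upper = 98/108 = 0.9074
p_lower = 13/108 = 0.1204
D = 0.9074 - 0.1204 = 0.787

0.787


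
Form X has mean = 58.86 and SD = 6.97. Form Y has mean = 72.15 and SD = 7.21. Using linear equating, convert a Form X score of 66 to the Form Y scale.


slope = SD_Y / SD_X = 7.21 / 6.97 ~ 1.0344
intercept = mean_Y - slope * mean_X = 72.15 - (7.21 / 6.97) * 58.86 ~ 11.2633
Y = slope * X + intercept. To avoid rounding drift from the rounded slope/intercept, evaluate the equivalent form Y = mean_Y + SD_Y * (X - mean_X) / SD_X at full precision:
Y = 72.15 + 7.21 * (66 - 58.86) / 6.97
Y = 72.15 + 7.21 * 7.14 / 6.97
Y = 72.15 + 51.4794 / 6.97
Y = 72.15 + 7.3859
Y = 79.5359

79.5359


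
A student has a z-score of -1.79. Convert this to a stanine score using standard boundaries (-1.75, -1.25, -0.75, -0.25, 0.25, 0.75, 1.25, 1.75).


Stanine boundaries: [-1.75, -1.25, -0.75, -0.25, 0.25, 0.75, 1.25, 1.75]
z = -1.79
Check each boundary:
  z < -1.75
  z < -1.25
  z < -0.75
  z < -0.25
  z < 0.25
  z < 0.75
  z < 1.25
  z < 1.75
Highest qualifying boundary gives stanine = 1

1


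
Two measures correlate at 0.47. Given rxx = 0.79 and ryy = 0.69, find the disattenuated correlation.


r_corrected = rxy / sqrt(rxx * ryy)
= 0.47 / sqrt(0.79 * 0.69)
= 0.47 / sqrt(0.5451)
= 0.47 / 0.738309
r_corrected = 0.6366

0.6366


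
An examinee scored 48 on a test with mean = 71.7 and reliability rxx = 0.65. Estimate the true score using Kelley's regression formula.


T_est = rxx * X + (1 - rxx) * mean
T_est = 0.65 * 48 + 0.35 * 71.7
T_est = 31.2 + 25.095
T_est = 56.295

56.295


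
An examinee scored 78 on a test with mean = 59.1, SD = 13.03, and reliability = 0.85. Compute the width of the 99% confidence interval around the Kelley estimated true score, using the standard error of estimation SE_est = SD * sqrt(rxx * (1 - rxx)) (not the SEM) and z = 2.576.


True score estimate = 0.85*78 + 0.15*59.1 = 75.165
SE_est = SD * sqrt(rxx * (1 - rxx)) = 13.03 * sqrt(0.85 * 0.15) = 13.03 * sqrt(0.1275) = 4.652641
CI = T_est +/- z * SE_est, so width = 2 * z * SE_est = 2 * 2.576 * 4.652641
Width = 23.9704

23.9704


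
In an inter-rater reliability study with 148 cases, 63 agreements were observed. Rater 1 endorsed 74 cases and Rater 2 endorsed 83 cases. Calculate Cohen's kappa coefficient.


P_o = 63/148 = 0.425676
P_e = (74*83 + 74*65) / 21904 = 0.5
kappa = (P_o - P_e) / (1 - P_e)
kappa = (0.425676 - 0.5) / (1 - 0.5)
kappa = -0.1486

-0.1486


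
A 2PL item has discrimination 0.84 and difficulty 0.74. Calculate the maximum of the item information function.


For 2PL, max info at theta = b = 0.74
I_max = a^2 / 4 = 0.84^2 / 4
= 0.7056 / 4
I_max = 0.1764

0.1764


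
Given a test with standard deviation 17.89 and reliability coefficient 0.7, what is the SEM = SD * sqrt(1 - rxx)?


SEM = SD * sqrt(1 - rxx)
SEM = 17.89 * sqrt(1 - 0.7)
SEM = 17.89 * sqrt(0.3) = 17.89 * 0.547723
SEM = 9.7988

9.7988


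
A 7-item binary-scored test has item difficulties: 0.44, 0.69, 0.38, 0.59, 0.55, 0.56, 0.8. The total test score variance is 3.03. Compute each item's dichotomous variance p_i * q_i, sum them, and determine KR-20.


For each item, compute p_i * q_i:
  Item 1: 0.44 * 0.56 = 0.2464
  Item 2: 0.69 * 0.31 = 0.2139
  Item 3: 0.38 * 0.62 = 0.2356
  Item 4: 0.59 * 0.41 = 0.2419
  Item 5: 0.55 * 0.45 = 0.2475
  Item 6: 0.56 * 0.44 = 0.2464
  Item 7: 0.8 * 0.2 = 0.16
Sum(p_i * q_i) = 0.2464 + 0.2139 + 0.2356 + 0.2419 + 0.2475 + 0.2464 + 0.16 = 1.5917
KR-20 = (k/(k-1)) * (1 - Sum(p_i*q_i) / Var_total)
= (7/6) * (1 - 1.5917/3.03)
= 1.1667 * 0.4747
KR-20 = 0.5538

0.5538


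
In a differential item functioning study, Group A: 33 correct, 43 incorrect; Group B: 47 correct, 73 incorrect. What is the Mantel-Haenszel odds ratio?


Odds_A = 33/43 = 0.7674
Odds_B = 47/73 = 0.6438
OR = Odds_A / Odds_B = 0.7674 / 0.6438
Exactly, OR = (33 * 73) / (43 * 47) = 2409 / 2021
OR = 1.192

1.192


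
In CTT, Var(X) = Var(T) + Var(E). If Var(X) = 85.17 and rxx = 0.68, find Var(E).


var_true = rxx * var_obs = 0.68 * 85.17 = 57.9156
var_error = var_obs - var_true
var_error = 85.17 - 57.9156
var_error = 27.2544

27.2544


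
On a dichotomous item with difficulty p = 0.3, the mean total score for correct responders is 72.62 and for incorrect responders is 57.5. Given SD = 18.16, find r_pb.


q = 1 - p = 0.7
rpb = ((M1 - M0) / SD) * sqrt(p * q)
rpb = ((72.62 - 57.5) / 18.16) * sqrt(0.3 * 0.7)
rpb = 0.3815

0.3815


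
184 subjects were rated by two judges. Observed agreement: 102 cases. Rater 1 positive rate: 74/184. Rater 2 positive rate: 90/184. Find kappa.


P_o = 102/184 = 0.554348
P_e = (74*90 + 110*94) / 33856 = 0.502127
kappa = (P_o - P_e) / (1 - P_e)
kappa = (0.554348 - 0.502127) / (1 - 0.502127)
kappa = 0.1049

0.1049


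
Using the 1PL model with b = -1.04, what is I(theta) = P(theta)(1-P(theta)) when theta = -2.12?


P = 1/(1+exp(-(-2.12--1.04))) = 0.2535
I = P*(1-P) = 0.2535 * 0.7465
I = 0.1892

0.1892


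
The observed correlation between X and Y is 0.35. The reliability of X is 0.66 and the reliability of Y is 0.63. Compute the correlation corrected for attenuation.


r_corrected = rxy / sqrt(rxx * ryy)
= 0.35 / sqrt(0.66 * 0.63)
= 0.35 / sqrt(0.4158)
= 0.35 / 0.644826
r_corrected = 0.5428

0.5428


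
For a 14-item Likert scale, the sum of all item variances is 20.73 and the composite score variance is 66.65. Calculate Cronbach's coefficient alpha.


alpha = (k/(k-1)) * (1 - sum(si^2)/s_total^2)
= (14/13) * (1 - 20.73/66.65)
alpha = 0.742

0.742


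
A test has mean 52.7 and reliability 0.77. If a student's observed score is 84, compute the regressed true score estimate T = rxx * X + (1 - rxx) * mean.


T_est = rxx * X + (1 - rxx) * mean
T_est = 0.77 * 84 + 0.23 * 52.7
T_est = 64.68 + 12.121
T_est = 76.801

76.801


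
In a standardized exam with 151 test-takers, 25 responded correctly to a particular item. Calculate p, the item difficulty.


Item difficulty p = number correct / total examinees
p = 25 / 151
p = 0.1656

0.1656


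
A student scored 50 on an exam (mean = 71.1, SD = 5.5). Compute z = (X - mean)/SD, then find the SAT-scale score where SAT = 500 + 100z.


z = (X - mean) / SD = (50 - 71.1) / 5.5
z = -21.1 / 5.5
z = -3.8364
SAT-scale = SAT = 500 + 100z
Carry z at full precision (z = -21.1 / 5.5) into the conversion:
SAT-scale = 500 + 100 * (-21.1 / 5.5) = 500 + -2110 / 5.5
SAT-scale = 500 + -383.6364
SAT-scale = 116.3636

116.3636


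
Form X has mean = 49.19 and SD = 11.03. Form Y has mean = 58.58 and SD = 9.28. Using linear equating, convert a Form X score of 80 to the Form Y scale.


slope = SD_Y / SD_X = 9.28 / 11.03 ~ 0.8413
intercept = mean_Y - slope * mean_X = 58.58 - (9.28 / 11.03) * 49.19 ~ 17.1944
Y = slope * X + intercept. To avoid rounding drift from the rounded slope/intercept, evaluate the equivalent form Y = mean_Y + SD_Y * (X - mean_X) / SD_X at full precision:
Y = 58.58 + 9.28 * (80 - 49.19) / 11.03
Y = 58.58 + 9.28 * 30.81 / 11.03
Y = 58.58 + 285.9168 / 11.03
Y = 58.58 + 25.9217
Y = 84.5017

84.5017


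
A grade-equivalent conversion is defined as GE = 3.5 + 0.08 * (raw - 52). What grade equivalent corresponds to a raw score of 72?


raw - median = 72 - 52 = 20
slope * diff = 0.08 * 20 = 1.6
GE = 3.5 + 1.6
GE = 5.1

5.1


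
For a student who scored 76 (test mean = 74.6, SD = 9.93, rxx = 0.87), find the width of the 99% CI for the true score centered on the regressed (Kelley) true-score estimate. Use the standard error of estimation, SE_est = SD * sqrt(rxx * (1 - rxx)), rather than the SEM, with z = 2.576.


True score estimate = 0.87*76 + 0.13*74.6 = 75.818
SE_est = SD * sqrt(rxx * (1 - rxx)) = 9.93 * sqrt(0.87 * 0.13) = 9.93 * sqrt(0.1131) = 3.339493
CI = T_est +/- z * SE_est, so width = 2 * z * SE_est = 2 * 2.576 * 3.339493
Width = 17.2051

17.2051


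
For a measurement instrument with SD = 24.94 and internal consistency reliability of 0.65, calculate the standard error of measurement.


SEM = SD * sqrt(1 - rxx)
SEM = 24.94 * sqrt(1 - 0.65)
SEM = 24.94 * sqrt(0.35) = 24.94 * 0.591608
SEM = 14.7547

14.7547


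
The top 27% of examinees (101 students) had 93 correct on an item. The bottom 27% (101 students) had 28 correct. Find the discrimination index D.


p_upper = 93/101 = 0.9208
p_lower = 28/101 = 0.2772
D = 0.9208 - 0.2772 = 0.6436

0.6436


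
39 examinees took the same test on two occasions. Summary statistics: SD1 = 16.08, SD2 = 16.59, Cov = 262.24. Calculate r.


r = cov(X,Y) / (SD_X * SD_Y)
r = 262.24 / (16.08 * 16.59)
r = 262.24 / 266.7672
r = 0.983

0.983


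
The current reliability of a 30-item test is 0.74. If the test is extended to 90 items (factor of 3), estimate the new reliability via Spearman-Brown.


r_new = (n * rxx) / (1 + (n-1) * rxx)
r_new = (3 * 0.74) / (1 + 2 * 0.74)
r_new = 2.22 / 2.48
r_new = 0.8952

0.8952


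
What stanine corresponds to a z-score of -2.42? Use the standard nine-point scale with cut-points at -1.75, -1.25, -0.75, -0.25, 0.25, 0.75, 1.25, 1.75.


Stanine boundaries: [-1.75, -1.25, -0.75, -0.25, 0.25, 0.75, 1.25, 1.75]
z = -2.42
Check each boundary:
  z < -1.75
  z < -1.25
  z < -0.75
  z < -0.25
  z < 0.25
  z < 0.75
  z < 1.25
  z < 1.75
Highest qualifying boundary gives stanine = 1

1


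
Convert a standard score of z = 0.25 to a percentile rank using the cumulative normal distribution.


CDF(z) = 0.5 * (1 + erf(z/sqrt(2)))
erf(0.1768) = 0.1974
CDF = 0.5987
Percentile rank = 0.5987 * 100 = 59.87

59.87


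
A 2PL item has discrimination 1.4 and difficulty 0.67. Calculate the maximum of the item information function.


For 2PL, max info at theta = b = 0.67
I_max = a^2 / 4 = 1.4^2 / 4
= 1.96 / 4
I_max = 0.49

0.49


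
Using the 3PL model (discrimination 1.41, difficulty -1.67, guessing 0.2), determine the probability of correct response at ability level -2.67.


logit = 1.41*(-2.67 - -1.67) = -1.41
P* = 1/(1 + exp(--1.41)) = 0.1962
P = 0.2 + (1 - 0.2) * 0.1962
P = 0.357

0.357


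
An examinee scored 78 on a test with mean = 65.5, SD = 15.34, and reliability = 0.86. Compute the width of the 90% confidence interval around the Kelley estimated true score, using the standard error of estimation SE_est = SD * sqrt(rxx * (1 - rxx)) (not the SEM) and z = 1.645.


True score estimate = 0.86*78 + 0.14*65.5 = 76.25
SE_est = SD * sqrt(rxx * (1 - rxx)) = 15.34 * sqrt(0.86 * 0.14) = 15.34 * sqrt(0.1204) = 5.322781
CI = T_est +/- z * SE_est, so width = 2 * z * SE_est = 2 * 1.645 * 5.322781
Width = 17.5119

17.5119


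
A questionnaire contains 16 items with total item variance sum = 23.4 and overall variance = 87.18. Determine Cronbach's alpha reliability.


alpha = (k/(k-1)) * (1 - sum(si^2)/s_total^2)
= (16/15) * (1 - 23.4/87.18)
alpha = 0.7804

0.7804


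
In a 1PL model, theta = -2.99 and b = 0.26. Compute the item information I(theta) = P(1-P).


P = 1/(1+exp(-(-2.99-0.26))) = 0.0373
I = P*(1-P) = 0.0373 * 0.9627
I = 0.0359

0.0359


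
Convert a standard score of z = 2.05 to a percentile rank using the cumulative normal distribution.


CDF(z) = 0.5 * (1 + erf(z/sqrt(2)))
erf(1.4496) = 0.9596
CDF = 0.9798
Percentile rank = 0.9798 * 100 = 97.98

97.98


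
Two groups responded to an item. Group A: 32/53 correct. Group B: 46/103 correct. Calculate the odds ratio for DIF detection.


Odds_A = 32/21 = 1.5238
Odds_B = 46/57 = 0.807
OR = Odds_A / Odds_B = 1.5238 / 0.807
Exactly, OR = (32 * 57) / (21 * 46) = 1824 / 966
OR = 1.8882

1.8882


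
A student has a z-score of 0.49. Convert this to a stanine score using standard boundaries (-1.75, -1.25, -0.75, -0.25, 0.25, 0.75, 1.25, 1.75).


Stanine boundaries: [-1.75, -1.25, -0.75, -0.25, 0.25, 0.75, 1.25, 1.75]
z = 0.49
Check each boundary:
  z >= -1.75 -> could be stanine 2
  z >= -1.25 -> could be stanine 3
  z >= -0.75 -> could be stanine 4
  z >= -0.25 -> could be stanine 5
  z >= 0.25 -> could be stanine 6
  z < 0.75
  z < 1.25
  z < 1.75
Highest qualifying boundary gives stanine = 6

6


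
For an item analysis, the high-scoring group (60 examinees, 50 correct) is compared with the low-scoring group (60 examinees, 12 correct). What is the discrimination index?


p_upper = 50/60 = 0.8333
p_lower = 12/60 = 0.2
D = 0.8333 - 0.2 = 0.6333

0.6333


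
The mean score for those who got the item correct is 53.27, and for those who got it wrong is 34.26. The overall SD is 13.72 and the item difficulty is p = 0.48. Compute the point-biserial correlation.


q = 1 - p = 0.52
rpb = ((M1 - M0) / SD) * sqrt(p * q)
rpb = ((53.27 - 34.26) / 13.72) * sqrt(0.48 * 0.52)
rpb = 0.6922

0.6922


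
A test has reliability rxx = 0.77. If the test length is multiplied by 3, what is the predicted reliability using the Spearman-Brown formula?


r_new = (n * rxx) / (1 + (n-1) * rxx)
r_new = (3 * 0.77) / (1 + 2 * 0.77)
r_new = 2.31 / 2.54
r_new = 0.9094

0.9094


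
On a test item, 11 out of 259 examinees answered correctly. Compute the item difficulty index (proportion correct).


Item difficulty p = number correct / total examinees
p = 11 / 259
p = 0.0425

0.0425


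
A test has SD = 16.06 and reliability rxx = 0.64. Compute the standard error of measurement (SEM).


SEM = SD * sqrt(1 - rxx)
SEM = 16.06 * sqrt(1 - 0.64)
SEM = 16.06 * sqrt(0.36) = 16.06 * 0.6
SEM = 9.636

9.636


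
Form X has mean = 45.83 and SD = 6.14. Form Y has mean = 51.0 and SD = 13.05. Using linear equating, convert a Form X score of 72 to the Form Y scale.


slope = SD_Y / SD_X = 13.05 / 6.14 ~ 2.1254
intercept = mean_Y - slope * mean_X = 51.0 - (13.05 / 6.14) * 45.83 ~ -46.4074
Y = slope * X + intercept. To avoid rounding drift from the rounded slope/intercept, evaluate the equivalent form Y = mean_Y + SD_Y * (X - mean_X) / SD_X at full precision:
Y = 51.0 + 13.05 * (72 - 45.83) / 6.14
Y = 51.0 + 13.05 * 26.17 / 6.14
Y = 51.0 + 341.5185 / 6.14
Y = 51.0 + 55.6219
Y = 106.6219

106.6219


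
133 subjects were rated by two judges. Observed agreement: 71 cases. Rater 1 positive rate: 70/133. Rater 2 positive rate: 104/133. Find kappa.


P_o = 71/133 = 0.533835
P_e = (70*104 + 63*29) / 17689 = 0.51484
kappa = (P_o - P_e) / (1 - P_e)
kappa = (0.533835 - 0.51484) / (1 - 0.51484)
kappa = 0.0392

0.0392


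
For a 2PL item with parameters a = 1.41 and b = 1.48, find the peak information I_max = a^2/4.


For 2PL, max info at theta = b = 1.48
I_max = a^2 / 4 = 1.41^2 / 4
= 1.9881 / 4
I_max = 0.497

0.497


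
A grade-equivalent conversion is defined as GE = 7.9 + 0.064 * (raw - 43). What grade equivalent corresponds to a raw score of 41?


raw - median = 41 - 43 = -2
slope * diff = 0.064 * -2 = -0.128
GE = 7.9 + -0.128
GE = 7.772

7.772


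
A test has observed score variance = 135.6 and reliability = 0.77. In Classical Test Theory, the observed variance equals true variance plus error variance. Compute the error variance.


var_true = rxx * var_obs = 0.77 * 135.6 = 104.412
var_error = var_obs - var_true
var_error = 135.6 - 104.412
var_error = 31.188

31.188


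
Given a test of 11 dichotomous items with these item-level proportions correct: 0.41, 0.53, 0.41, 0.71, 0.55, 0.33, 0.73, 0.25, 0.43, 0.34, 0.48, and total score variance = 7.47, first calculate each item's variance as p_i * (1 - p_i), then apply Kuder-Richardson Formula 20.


For each item, compute p_i * q_i:
  Item 1: 0.41 * 0.59 = 0.2419
  Item 2: 0.53 * 0.47 = 0.2491
  Item 3: 0.41 * 0.59 = 0.2419
  Item 4: 0.71 * 0.29 = 0.2059
  Item 5: 0.55 * 0.45 = 0.2475
  Item 6: 0.33 * 0.67 = 0.2211
  Item 7: 0.73 * 0.27 = 0.1971
  Item 8: 0.25 * 0.75 = 0.1875
  Item 9: 0.43 * 0.57 = 0.2451
  Item 10: 0.34 * 0.66 = 0.2244
  Item 11: 0.48 * 0.52 = 0.2496
Sum(p_i * q_i) = 0.2419 + 0.2491 + 0.2419 + 0.2059 + 0.2475 + 0.2211 + 0.1971 + 0.1875 + 0.2451 + 0.2244 + 0.2496 = 2.5111
KR-20 = (k/(k-1)) * (1 - Sum(p_i*q_i) / Var_total)
= (11/10) * (1 - 2.5111/7.47)
= 1.1 * 0.6638
KR-20 = 0.7302

0.7302


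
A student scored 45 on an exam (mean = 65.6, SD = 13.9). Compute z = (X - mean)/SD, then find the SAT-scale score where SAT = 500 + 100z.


z = (X - mean) / SD = (45 - 65.6) / 13.9
z = -20.6 / 13.9
z = -1.482
SAT-scale = SAT = 500 + 100z
Carry z at full precision (z = -20.6 / 13.9) into the conversion:
SAT-scale = 500 + 100 * (-20.6 / 13.9) = 500 + -2060 / 13.9
SAT-scale = 500 + -148.2014
SAT-scale = 351.7986

351.7986


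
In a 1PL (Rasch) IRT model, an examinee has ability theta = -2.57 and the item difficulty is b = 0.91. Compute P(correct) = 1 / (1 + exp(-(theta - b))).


theta - b = -2.57 - 0.91 = -3.48
exp(-(theta - b)) = exp(3.48) = 32.4597
P = 1 / (1 + 32.4597)
P = 0.0299

0.0299


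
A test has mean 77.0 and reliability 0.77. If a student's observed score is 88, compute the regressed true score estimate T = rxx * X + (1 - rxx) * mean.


T_est = rxx * X + (1 - rxx) * mean
T_est = 0.77 * 88 + 0.23 * 77.0
T_est = 67.76 + 17.71
T_est = 85.47

85.47


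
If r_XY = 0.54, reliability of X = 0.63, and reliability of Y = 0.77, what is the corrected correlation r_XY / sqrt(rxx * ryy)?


r_corrected = rxy / sqrt(rxx * ryy)
= 0.54 / sqrt(0.63 * 0.77)
= 0.54 / sqrt(0.4851)
= 0.54 / 0.696491
r_corrected = 0.7753

0.7753


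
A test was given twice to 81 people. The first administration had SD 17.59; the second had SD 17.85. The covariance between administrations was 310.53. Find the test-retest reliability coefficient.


r = cov(X,Y) / (SD_X * SD_Y)
r = 310.53 / (17.59 * 17.85)
r = 310.53 / 313.9815
r = 0.989

0.989


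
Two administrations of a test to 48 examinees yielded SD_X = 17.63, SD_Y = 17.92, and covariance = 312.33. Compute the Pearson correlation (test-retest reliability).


r = cov(X,Y) / (SD_X * SD_Y)
r = 312.33 / (17.63 * 17.92)
r = 312.33 / 315.9296
r = 0.9886

0.9886


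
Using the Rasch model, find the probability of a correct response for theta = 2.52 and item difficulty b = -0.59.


theta - b = 2.52 - -0.59 = 3.11
exp(-(theta - b)) = exp(-3.11) = 0.0446
P = 1 / (1 + 0.0446)
P = 0.9573

0.9573


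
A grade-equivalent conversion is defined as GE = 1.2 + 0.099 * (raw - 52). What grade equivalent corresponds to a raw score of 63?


raw - median = 63 - 52 = 11
slope * diff = 0.099 * 11 = 1.089
GE = 1.2 + 1.089
GE = 2.289

2.289


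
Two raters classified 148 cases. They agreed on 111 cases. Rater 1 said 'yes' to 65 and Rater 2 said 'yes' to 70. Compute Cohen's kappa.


P_o = 111/148 = 0.75
P_e = (65*70 + 83*78) / 21904 = 0.503287
kappa = (P_o - P_e) / (1 - P_e)
kappa = (0.75 - 0.503287) / (1 - 0.503287)
kappa = 0.4967

0.4967


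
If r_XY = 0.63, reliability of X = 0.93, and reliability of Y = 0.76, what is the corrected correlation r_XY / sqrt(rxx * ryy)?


r_corrected = rxy / sqrt(rxx * ryy)
= 0.63 / sqrt(0.93 * 0.76)
= 0.63 / sqrt(0.7068)
= 0.63 / 0.840714
r_corrected = 0.7494

0.7494


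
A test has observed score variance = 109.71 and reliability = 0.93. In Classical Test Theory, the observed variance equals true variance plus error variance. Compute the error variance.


var_true = rxx * var_obs = 0.93 * 109.71 = 102.0303
var_error = var_obs - var_true
var_error = 109.71 - 102.0303
var_error = 7.6797

7.6797


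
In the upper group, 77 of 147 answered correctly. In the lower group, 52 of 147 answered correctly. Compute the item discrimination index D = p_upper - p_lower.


p_upper = 77/147 = 0.5238
p_lower = 52/147 = 0.3537
D = 0.5238 - 0.3537 = 0.1701

0.1701


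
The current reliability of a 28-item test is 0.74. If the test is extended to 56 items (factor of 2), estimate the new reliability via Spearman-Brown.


r_new = (n * rxx) / (1 + (n-1) * rxx)
r_new = (2 * 0.74) / (1 + 1 * 0.74)
r_new = 1.48 / 1.74
r_new = 0.8506

0.8506


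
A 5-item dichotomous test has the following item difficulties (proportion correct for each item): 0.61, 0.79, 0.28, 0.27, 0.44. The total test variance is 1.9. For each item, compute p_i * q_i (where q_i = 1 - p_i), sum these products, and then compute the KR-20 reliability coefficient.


For each item, compute p_i * q_i:
  Item 1: 0.61 * 0.39 = 0.2379
  Item 2: 0.79 * 0.21 = 0.1659
  Item 3: 0.28 * 0.72 = 0.2016
  Item 4: 0.27 * 0.73 = 0.1971
  Item 5: 0.44 * 0.56 = 0.2464
Sum(p_i * q_i) = 0.2379 + 0.1659 + 0.2016 + 0.1971 + 0.2464 = 1.0489
KR-20 = (k/(k-1)) * (1 - Sum(p_i*q_i) / Var_total)
= (5/4) * (1 - 1.0489/1.9)
= 1.25 * 0.4479
KR-20 = 0.5599

0.5599


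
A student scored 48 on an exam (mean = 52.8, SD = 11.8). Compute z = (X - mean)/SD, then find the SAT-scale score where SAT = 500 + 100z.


z = (X - mean) / SD = (48 - 52.8) / 11.8
z = -4.8 / 11.8
z = -0.4068
SAT-scale = SAT = 500 + 100z
Carry z at full precision (z = -4.8 / 11.8) into the conversion:
SAT-scale = 500 + 100 * (-4.8 / 11.8) = 500 + -480 / 11.8
SAT-scale = 500 + -40.678
SAT-scale = 459.322

459.322


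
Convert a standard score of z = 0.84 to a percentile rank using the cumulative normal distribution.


CDF(z) = 0.5 * (1 + erf(z/sqrt(2)))
erf(0.594) = 0.5991
CDF = 0.7995
Percentile rank = 0.7995 * 100 = 79.95

79.95


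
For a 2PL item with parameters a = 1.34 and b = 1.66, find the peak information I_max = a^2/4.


For 2PL, max info at theta = b = 1.66
I_max = a^2 / 4 = 1.34^2 / 4
= 1.7956 / 4
I_max = 0.4489

0.4489


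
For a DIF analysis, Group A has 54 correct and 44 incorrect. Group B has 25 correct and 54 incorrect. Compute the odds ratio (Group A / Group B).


Odds_A = 54/44 = 1.2273
Odds_B = 25/54 = 0.463
OR = Odds_A / Odds_B = 1.2273 / 0.463
Exactly, OR = (54 * 54) / (44 * 25) = 2916 / 1100
OR = 2.6509

2.6509


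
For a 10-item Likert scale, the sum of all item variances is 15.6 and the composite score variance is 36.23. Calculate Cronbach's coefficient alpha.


alpha = (k/(k-1)) * (1 - sum(si^2)/s_total^2)
= (10/9) * (1 - 15.6/36.23)
alpha = 0.6327

0.6327


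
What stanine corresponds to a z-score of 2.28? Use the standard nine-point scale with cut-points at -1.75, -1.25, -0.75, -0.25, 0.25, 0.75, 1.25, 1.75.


Stanine boundaries: [-1.75, -1.25, -0.75, -0.25, 0.25, 0.75, 1.25, 1.75]
z = 2.28
Check each boundary:
  z >= -1.75 -> could be stanine 2
  z >= -1.25 -> could be stanine 3
  z >= -0.75 -> could be stanine 4
  z >= -0.25 -> could be stanine 5
  z >= 0.25 -> could be stanine 6
  z >= 0.75 -> could be stanine 7
  z >= 1.25 -> could be stanine 8
  z >= 1.75 -> could be stanine 9
Highest qualifying boundary gives stanine = 9

9


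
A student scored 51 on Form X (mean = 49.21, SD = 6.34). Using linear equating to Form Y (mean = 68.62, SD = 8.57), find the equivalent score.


slope = SD_Y / SD_X = 8.57 / 6.34 ~ 1.3517
intercept = mean_Y - slope * mean_X = 68.62 - (8.57 / 6.34) * 49.21 ~ 2.1011
Y = slope * X + intercept. To avoid rounding drift from the rounded slope/intercept, evaluate the equivalent form Y = mean_Y + SD_Y * (X - mean_X) / SD_X at full precision:
Y = 68.62 + 8.57 * (51 - 49.21) / 6.34
Y = 68.62 + 8.57 * 1.79 / 6.34
Y = 68.62 + 15.3403 / 6.34
Y = 68.62 + 2.4196
Y = 71.0396

71.0396


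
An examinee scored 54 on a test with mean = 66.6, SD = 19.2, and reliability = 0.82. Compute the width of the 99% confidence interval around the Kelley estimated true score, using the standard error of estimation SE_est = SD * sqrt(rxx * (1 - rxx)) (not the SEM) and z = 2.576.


True score estimate = 0.82*54 + 0.18*66.6 = 56.268
SE_est = SD * sqrt(rxx * (1 - rxx)) = 19.2 * sqrt(0.82 * 0.18) = 19.2 * sqrt(0.1476) = 7.376399
CI = T_est +/- z * SE_est, so width = 2 * z * SE_est = 2 * 2.576 * 7.376399
Width = 38.0032

38.0032


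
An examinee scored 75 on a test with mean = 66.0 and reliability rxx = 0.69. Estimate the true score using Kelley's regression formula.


T_est = rxx * X + (1 - rxx) * mean
T_est = 0.69 * 75 + 0.31 * 66.0
T_est = 51.75 + 20.46
T_est = 72.21

72.21


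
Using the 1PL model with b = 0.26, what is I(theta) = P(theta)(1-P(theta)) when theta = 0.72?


P = 1/(1+exp(-(0.72-0.26))) = 0.613
I = P*(1-P) = 0.613 * 0.387
I = 0.2372

0.2372


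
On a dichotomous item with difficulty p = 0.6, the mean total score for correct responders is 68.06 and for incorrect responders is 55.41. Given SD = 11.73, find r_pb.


q = 1 - p = 0.4
rpb = ((M1 - M0) / SD) * sqrt(p * q)
rpb = ((68.06 - 55.41) / 11.73) * sqrt(0.6 * 0.4)
rpb = 0.5283

0.5283


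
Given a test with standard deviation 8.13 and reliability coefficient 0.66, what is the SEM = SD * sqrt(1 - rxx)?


SEM = SD * sqrt(1 - rxx)
SEM = 8.13 * sqrt(1 - 0.66)
SEM = 8.13 * sqrt(0.34) = 8.13 * 0.583095
SEM = 4.7406

4.7406


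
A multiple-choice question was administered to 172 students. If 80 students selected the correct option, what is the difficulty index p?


Item difficulty p = number correct / total examinees
p = 80 / 172
p = 0.4651

0.4651


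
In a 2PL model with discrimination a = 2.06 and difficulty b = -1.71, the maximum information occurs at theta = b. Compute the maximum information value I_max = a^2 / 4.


For 2PL, max info at theta = b = -1.71
I_max = a^2 / 4 = 2.06^2 / 4
= 4.2436 / 4
I_max = 1.0609

1.0609


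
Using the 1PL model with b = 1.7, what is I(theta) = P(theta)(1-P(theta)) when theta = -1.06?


P = 1/(1+exp(-(-1.06-1.7))) = 0.0595
I = P*(1-P) = 0.0595 * 0.9405
I = 0.056

0.056


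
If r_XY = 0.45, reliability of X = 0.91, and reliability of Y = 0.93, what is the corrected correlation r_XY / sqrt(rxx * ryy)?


r_corrected = rxy / sqrt(rxx * ryy)
= 0.45 / sqrt(0.91 * 0.93)
= 0.45 / sqrt(0.8463)
= 0.45 / 0.919946
r_corrected = 0.4892

0.4892


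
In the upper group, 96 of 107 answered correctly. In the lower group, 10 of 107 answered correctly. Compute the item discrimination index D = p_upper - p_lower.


p_upper = 96/107 = 0.8972
p_lower = 10/107 = 0.0935
D = 0.8972 - 0.0935 = 0.8037

0.8037


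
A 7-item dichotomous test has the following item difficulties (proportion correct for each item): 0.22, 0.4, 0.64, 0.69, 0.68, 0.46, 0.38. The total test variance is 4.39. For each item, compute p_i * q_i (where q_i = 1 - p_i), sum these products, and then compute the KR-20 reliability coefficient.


For each item, compute p_i * q_i:
  Item 1: 0.22 * 0.78 = 0.1716
  Item 2: 0.4 * 0.6 = 0.24
  Item 3: 0.64 * 0.36 = 0.2304
  Item 4: 0.69 * 0.31 = 0.2139
  Item 5: 0.68 * 0.32 = 0.2176
  Item 6: 0.46 * 0.54 = 0.2484
  Item 7: 0.38 * 0.62 = 0.2356
Sum(p_i * q_i) = 0.1716 + 0.24 + 0.2304 + 0.2139 + 0.2176 + 0.2484 + 0.2356 = 1.5575
KR-20 = (k/(k-1)) * (1 - Sum(p_i*q_i) / Var_total)
= (7/6) * (1 - 1.5575/4.39)
= 1.1667 * 0.6452
KR-20 = 0.7528

0.7528


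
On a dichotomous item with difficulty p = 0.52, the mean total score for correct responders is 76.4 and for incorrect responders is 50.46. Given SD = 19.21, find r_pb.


q = 1 - p = 0.48
rpb = ((M1 - M0) / SD) * sqrt(p * q)
rpb = ((76.4 - 50.46) / 19.21) * sqrt(0.52 * 0.48)
rpb = 0.6746

0.6746


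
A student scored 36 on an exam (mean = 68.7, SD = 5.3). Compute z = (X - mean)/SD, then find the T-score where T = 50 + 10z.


z = (X - mean) / SD = (36 - 68.7) / 5.3
z = -32.7 / 5.3
z = -6.1698
T-score = T = 50 + 10z
Carry z at full precision (z = -32.7 / 5.3) into the conversion:
T-score = 50 + 10 * (-32.7 / 5.3) = 50 + -327 / 5.3
T-score = 50 + -61.6981
T-score = -11.6981

-11.6981


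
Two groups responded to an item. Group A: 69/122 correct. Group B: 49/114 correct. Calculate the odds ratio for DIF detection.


Odds_A = 69/53 = 1.3019
Odds_B = 49/65 = 0.7538
OR = Odds_A / Odds_B = 1.3019 / 0.7538
Exactly, OR = (69 * 65) / (53 * 49) = 4485 / 2597
OR = 1.727

1.727


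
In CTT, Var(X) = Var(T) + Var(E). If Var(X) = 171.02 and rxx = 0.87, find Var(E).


var_true = rxx * var_obs = 0.87 * 171.02 = 148.7874
var_error = var_obs - var_true
var_error = 171.02 - 148.7874
var_error = 22.2326

22.2326


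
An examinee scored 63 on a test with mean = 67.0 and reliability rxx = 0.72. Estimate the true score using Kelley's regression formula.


T_est = rxx * X + (1 - rxx) * mean
T_est = 0.72 * 63 + 0.28 * 67.0
T_est = 45.36 + 18.76
T_est = 64.12

64.12


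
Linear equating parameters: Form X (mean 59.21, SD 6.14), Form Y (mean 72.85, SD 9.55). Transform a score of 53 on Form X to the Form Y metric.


slope = SD_Y / SD_X = 9.55 / 6.14 ~ 1.5554
intercept = mean_Y - slope * mean_X = 72.85 - (9.55 / 6.14) * 59.21 ~ -19.2437
Y = slope * X + intercept. To avoid rounding drift from the rounded slope/intercept, evaluate the equivalent form Y = mean_Y + SD_Y * (X - mean_X) / SD_X at full precision:
Y = 72.85 + 9.55 * (53 - 59.21) / 6.14
Y = 72.85 - 9.55 * 6.21 / 6.14
Y = 72.85 - 59.3055 / 6.14
Y = 72.85 - 9.6589
Y = 63.1911

63.1911


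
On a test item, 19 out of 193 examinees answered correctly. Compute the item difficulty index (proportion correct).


Item difficulty p = number correct / total examinees
p = 19 / 193
p = 0.0984

0.0984


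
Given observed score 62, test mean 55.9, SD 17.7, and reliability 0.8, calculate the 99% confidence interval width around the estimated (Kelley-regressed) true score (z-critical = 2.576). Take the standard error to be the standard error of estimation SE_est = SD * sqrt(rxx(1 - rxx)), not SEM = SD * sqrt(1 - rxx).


True score estimate = 0.8*62 + 0.2*55.9 = 60.78
SE_est = SD * sqrt(rxx * (1 - rxx)) = 17.7 * sqrt(0.8 * 0.2) = 17.7 * sqrt(0.16) = 7.08
CI = T_est +/- z * SE_est, so width = 2 * z * SE_est = 2 * 2.576 * 7.08
Width = 36.4762

36.4762


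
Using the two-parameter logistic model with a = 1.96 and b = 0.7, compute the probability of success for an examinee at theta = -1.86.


a*(theta - b) = 1.96 * (-1.86 - 0.7) = -5.0176
exp(--5.0176) = 151.0484
P = 1 / (1 + 151.0484)
P = 0.0066

0.0066


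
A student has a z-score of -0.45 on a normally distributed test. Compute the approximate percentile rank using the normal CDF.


CDF(z) = 0.5 * (1 + erf(z/sqrt(2)))
erf(-0.3182) = -0.3473
CDF = 0.3264
Percentile rank = 0.3264 * 100 = 32.64

32.64


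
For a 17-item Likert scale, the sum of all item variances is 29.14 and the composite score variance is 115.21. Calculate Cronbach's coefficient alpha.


alpha = (k/(k-1)) * (1 - sum(si^2)/s_total^2)
= (17/16) * (1 - 29.14/115.21)
alpha = 0.7938

0.7938


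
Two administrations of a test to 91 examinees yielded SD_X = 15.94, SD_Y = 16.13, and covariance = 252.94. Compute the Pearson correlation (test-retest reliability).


r = cov(X,Y) / (SD_X * SD_Y)
r = 252.94 / (15.94 * 16.13)
r = 252.94 / 257.1122
r = 0.9838

0.9838


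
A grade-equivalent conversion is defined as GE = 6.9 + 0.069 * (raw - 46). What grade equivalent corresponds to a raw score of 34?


raw - median = 34 - 46 = -12
slope * diff = 0.069 * -12 = -0.828
GE = 6.9 + -0.828
GE = 6.072

6.072


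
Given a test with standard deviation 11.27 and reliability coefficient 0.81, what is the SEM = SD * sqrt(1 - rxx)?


SEM = SD * sqrt(1 - rxx)
SEM = 11.27 * sqrt(1 - 0.81)
SEM = 11.27 * sqrt(0.19) = 11.27 * 0.43589
SEM = 4.9125

4.9125


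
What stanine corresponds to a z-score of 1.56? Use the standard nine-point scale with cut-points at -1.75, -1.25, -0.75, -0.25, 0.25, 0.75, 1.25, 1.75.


Stanine boundaries: [-1.75, -1.25, -0.75, -0.25, 0.25, 0.75, 1.25, 1.75]
z = 1.56
Check each boundary:
  z >= -1.75 -> could be stanine 2
  z >= -1.25 -> could be stanine 3
  z >= -0.75 -> could be stanine 4
  z >= -0.25 -> could be stanine 5
  z >= 0.25 -> could be stanine 6
  z >= 0.75 -> could be stanine 7
  z >= 1.25 -> could be stanine 8
  z < 1.75
Highest qualifying boundary gives stanine = 8

8


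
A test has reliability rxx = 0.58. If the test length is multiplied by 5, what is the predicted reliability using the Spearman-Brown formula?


r_new = (n * rxx) / (1 + (n-1) * rxx)
r_new = (5 * 0.58) / (1 + 4 * 0.58)
r_new = 2.9 / 3.32
r_new = 0.8735

0.8735


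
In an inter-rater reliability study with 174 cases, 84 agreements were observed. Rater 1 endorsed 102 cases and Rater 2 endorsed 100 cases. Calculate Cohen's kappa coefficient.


P_o = 84/174 = 0.482759
P_e = (102*100 + 72*74) / 30276 = 0.512881
kappa = (P_o - P_e) / (1 - P_e)
kappa = (0.482759 - 0.512881) / (1 - 0.512881)
kappa = -0.0618

-0.0618


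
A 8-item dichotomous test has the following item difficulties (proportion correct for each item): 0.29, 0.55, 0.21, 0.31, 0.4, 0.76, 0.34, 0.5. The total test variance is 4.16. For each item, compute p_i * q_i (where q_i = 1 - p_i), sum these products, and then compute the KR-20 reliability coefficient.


For each item, compute p_i * q_i:
  Item 1: 0.29 * 0.71 = 0.2059
  Item 2: 0.55 * 0.45 = 0.2475
  Item 3: 0.21 * 0.79 = 0.1659
  Item 4: 0.31 * 0.69 = 0.2139
  Item 5: 0.4 * 0.6 = 0.24
  Item 6: 0.76 * 0.24 = 0.1824
  Item 7: 0.34 * 0.66 = 0.2244
  Item 8: 0.5 * 0.5 = 0.25
Sum(p_i * q_i) = 0.2059 + 0.2475 + 0.1659 + 0.2139 + 0.24 + 0.1824 + 0.2244 + 0.25 = 1.73
KR-20 = (k/(k-1)) * (1 - Sum(p_i*q_i) / Var_total)
= (8/7) * (1 - 1.73/4.16)
= 1.1429 * 0.5841
KR-20 = 0.6676

0.6676


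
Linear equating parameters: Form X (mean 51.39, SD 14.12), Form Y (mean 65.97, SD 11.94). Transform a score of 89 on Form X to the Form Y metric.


slope = SD_Y / SD_X = 11.94 / 14.12 ~ 0.8456
intercept = mean_Y - slope * mean_X = 65.97 - (11.94 / 14.12) * 51.39 ~ 22.5142
Y = slope * X + intercept. To avoid rounding drift from the rounded slope/intercept, evaluate the equivalent form Y = mean_Y + SD_Y * (X - mean_X) / SD_X at full precision:
Y = 65.97 + 11.94 * (89 - 51.39) / 14.12
Y = 65.97 + 11.94 * 37.61 / 14.12
Y = 65.97 + 449.0634 / 14.12
Y = 65.97 + 31.8034
Y = 97.7734

97.7734


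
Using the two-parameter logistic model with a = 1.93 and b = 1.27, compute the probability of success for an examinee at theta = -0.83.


a*(theta - b) = 1.93 * (-0.83 - 1.27) = -4.053
exp(--4.053) = 57.5699
P = 1 / (1 + 57.5699)
P = 0.0171

0.0171


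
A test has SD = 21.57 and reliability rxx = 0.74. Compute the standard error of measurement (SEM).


SEM = SD * sqrt(1 - rxx)
SEM = 21.57 * sqrt(1 - 0.74)
SEM = 21.57 * sqrt(0.26) = 21.57 * 0.509902
SEM = 10.9986

10.9986


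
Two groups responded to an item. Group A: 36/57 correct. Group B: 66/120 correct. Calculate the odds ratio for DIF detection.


Odds_A = 36/21 = 1.7143
Odds_B = 66/54 = 1.2222
OR = Odds_A / Odds_B = 1.7143 / 1.2222
Exactly, OR = (36 * 54) / (21 * 66) = 1944 / 1386
OR = 1.4026

1.4026


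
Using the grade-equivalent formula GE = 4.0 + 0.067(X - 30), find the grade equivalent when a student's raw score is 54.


raw - median = 54 - 30 = 24
slope * diff = 0.067 * 24 = 1.608
GE = 4.0 + 1.608
GE = 5.608

5.608


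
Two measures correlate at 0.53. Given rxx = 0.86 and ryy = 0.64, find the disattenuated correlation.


r_corrected = rxy / sqrt(rxx * ryy)
= 0.53 / sqrt(0.86 * 0.64)
= 0.53 / sqrt(0.5504)
= 0.53 / 0.741889
r_corrected = 0.7144

0.7144


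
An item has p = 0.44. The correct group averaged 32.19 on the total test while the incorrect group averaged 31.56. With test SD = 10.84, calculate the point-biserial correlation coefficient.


q = 1 - p = 0.56
rpb = ((M1 - M0) / SD) * sqrt(p * q)
rpb = ((32.19 - 31.56) / 10.84) * sqrt(0.44 * 0.56)
rpb = 0.0288

0.0288


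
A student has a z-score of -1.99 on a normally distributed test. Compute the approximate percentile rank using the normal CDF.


CDF(z) = 0.5 * (1 + erf(z/sqrt(2)))
erf(-1.4071) = -0.9534
CDF = 0.0233
Percentile rank = 0.0233 * 100 = 2.33

2.33


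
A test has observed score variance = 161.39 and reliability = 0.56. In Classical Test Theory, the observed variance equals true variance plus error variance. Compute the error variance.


var_true = rxx * var_obs = 0.56 * 161.39 = 90.3784
var_error = var_obs - var_true
var_error = 161.39 - 90.3784
var_error = 71.0116

71.0116


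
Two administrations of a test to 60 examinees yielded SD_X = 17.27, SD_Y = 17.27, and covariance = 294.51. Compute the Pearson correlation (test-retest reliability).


r = cov(X,Y) / (SD_X * SD_Y)
r = 294.51 / (17.27 * 17.27)
r = 294.51 / 298.2529
r = 0.9875

0.9875
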